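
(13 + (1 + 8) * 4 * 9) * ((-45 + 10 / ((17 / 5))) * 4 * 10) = -9638200 / 17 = -566952.94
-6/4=-3/2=-1.50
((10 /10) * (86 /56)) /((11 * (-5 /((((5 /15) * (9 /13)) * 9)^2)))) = -31347 /260260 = -0.12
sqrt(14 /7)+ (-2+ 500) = sqrt(2)+ 498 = 499.41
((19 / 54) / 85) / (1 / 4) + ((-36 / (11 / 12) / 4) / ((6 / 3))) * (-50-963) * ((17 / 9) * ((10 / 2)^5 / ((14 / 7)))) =370520578543 / 25245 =14676988.65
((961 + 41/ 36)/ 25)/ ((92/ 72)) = 34637/ 1150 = 30.12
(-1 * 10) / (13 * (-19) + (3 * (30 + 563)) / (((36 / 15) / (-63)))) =40 / 187783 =0.00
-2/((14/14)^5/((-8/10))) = 8/5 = 1.60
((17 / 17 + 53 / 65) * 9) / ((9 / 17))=2006 / 65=30.86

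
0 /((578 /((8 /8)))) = 0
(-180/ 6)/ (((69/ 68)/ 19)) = -12920/ 23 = -561.74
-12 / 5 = -2.40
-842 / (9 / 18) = -1684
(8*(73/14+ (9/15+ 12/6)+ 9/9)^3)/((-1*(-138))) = 234885113/5916750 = 39.70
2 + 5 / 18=41 / 18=2.28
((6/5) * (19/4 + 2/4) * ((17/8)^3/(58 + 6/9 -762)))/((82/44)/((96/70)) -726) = 1802493/15196388800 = 0.00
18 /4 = 9 /2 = 4.50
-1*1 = -1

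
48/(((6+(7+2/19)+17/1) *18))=38/429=0.09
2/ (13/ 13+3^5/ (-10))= -20/ 233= -0.09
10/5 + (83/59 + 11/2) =1051/118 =8.91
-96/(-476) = 24/119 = 0.20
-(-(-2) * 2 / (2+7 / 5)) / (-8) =0.15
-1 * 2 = -2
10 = 10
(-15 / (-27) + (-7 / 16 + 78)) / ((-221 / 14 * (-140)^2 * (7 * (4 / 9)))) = -1607 / 19801600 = -0.00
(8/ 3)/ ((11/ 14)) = 112/ 33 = 3.39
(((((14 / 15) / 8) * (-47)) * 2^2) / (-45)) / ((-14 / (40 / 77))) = -188 / 10395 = -0.02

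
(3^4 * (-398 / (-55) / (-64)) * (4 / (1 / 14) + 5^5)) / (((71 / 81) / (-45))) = 37379138931 / 24992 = 1495644.16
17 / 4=4.25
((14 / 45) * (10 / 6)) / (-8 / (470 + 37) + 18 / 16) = 18928 / 40491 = 0.47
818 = 818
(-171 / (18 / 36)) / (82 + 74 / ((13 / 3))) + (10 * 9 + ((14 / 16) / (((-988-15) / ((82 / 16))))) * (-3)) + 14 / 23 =87.17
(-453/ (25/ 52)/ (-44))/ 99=1963/ 9075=0.22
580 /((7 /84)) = 6960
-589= -589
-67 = -67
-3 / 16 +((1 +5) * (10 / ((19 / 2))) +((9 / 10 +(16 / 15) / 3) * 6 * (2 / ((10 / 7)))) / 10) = 818857 / 114000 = 7.18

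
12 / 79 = 0.15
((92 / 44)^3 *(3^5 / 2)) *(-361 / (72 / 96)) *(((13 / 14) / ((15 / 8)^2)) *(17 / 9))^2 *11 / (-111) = 439344515823616 / 33317274375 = 13186.69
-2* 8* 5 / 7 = -80 / 7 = -11.43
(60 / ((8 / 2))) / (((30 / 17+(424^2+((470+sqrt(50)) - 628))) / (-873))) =-339881458320 / 4662041044423+18922275 * sqrt(2) / 9324082088846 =-0.07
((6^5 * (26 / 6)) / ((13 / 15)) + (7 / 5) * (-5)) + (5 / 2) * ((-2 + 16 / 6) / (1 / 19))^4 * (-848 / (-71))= 4644046943 / 5751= 807519.90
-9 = -9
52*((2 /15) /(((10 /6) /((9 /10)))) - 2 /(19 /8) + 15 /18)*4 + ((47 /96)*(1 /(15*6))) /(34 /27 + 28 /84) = 257940383 /19608000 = 13.15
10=10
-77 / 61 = -1.26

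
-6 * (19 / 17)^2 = -2166 / 289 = -7.49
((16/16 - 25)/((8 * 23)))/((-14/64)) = 96/161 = 0.60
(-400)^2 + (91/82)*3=13120273/82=160003.33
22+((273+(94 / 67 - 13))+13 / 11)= 209739 / 737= 284.58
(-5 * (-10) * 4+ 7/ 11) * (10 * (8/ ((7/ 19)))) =3354640/ 77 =43566.75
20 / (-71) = -0.28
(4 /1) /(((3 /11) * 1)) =44 /3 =14.67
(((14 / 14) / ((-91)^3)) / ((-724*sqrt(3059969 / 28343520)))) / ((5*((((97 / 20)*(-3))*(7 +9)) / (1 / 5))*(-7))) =81*sqrt(6270) / 46841865011561620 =0.00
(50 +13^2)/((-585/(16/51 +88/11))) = -30952/9945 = -3.11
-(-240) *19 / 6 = 760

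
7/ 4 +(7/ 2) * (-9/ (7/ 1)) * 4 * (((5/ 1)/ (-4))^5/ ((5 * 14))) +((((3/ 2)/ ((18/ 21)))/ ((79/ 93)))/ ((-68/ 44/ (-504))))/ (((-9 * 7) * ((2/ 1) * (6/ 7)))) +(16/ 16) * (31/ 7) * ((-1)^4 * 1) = 7148103/ 9626624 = 0.74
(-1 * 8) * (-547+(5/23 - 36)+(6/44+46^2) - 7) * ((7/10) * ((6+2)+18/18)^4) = -14188411818/253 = -56080679.12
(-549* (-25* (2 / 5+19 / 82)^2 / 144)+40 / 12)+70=35944303 / 322752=111.37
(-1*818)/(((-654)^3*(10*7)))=409/9790419240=0.00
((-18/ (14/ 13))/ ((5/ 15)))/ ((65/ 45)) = -243/ 7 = -34.71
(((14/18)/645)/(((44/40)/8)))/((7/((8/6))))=64/38313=0.00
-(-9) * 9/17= 81/17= 4.76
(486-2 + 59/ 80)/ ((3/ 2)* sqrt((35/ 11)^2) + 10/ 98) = 99.44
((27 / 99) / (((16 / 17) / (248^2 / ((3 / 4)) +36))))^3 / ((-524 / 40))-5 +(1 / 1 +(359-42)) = -5722669806671708639 / 5579552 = -1025650411838.03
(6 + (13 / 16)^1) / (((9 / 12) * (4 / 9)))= 327 / 16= 20.44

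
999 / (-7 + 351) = 2.90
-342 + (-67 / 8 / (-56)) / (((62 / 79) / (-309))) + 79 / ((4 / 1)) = -10586353 / 27776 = -381.13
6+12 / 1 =18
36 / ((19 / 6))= 216 / 19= 11.37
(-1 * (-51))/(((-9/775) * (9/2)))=-26350/27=-975.93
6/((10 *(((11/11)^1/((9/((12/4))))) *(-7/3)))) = -0.77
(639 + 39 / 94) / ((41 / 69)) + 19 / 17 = 70576391 / 65518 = 1077.21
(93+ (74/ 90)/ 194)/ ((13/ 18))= 128.78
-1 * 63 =-63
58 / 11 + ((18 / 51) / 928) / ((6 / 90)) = 5.28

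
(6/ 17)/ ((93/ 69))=0.26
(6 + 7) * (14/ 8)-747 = -2897/ 4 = -724.25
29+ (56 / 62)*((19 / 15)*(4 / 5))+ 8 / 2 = 33.92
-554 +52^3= 140054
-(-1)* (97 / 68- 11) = -651 / 68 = -9.57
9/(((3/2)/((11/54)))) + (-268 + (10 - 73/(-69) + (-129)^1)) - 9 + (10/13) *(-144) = -1357580/2691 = -504.49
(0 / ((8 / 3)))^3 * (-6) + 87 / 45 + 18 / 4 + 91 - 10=2623 / 30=87.43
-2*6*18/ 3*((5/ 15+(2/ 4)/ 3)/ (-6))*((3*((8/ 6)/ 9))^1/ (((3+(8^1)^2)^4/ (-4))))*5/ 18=-80/ 544080267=-0.00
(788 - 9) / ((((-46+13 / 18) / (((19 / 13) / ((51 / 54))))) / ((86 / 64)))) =-51551883 / 1440920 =-35.78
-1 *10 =-10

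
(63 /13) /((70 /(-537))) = -37.18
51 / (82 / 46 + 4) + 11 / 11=1306 / 133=9.82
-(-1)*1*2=2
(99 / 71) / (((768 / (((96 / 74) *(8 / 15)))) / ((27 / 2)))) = 891 / 52540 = 0.02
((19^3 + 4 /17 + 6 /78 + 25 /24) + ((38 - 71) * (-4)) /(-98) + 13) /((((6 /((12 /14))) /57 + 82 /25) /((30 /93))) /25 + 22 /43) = 4559899420590625 /619471515572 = 7360.95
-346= -346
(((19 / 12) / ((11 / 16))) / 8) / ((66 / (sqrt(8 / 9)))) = 19 *sqrt(2) / 6534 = 0.00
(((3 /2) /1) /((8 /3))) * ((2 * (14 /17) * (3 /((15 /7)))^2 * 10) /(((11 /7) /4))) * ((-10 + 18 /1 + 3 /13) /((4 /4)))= 4624326 /12155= 380.45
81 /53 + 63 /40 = 6579 /2120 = 3.10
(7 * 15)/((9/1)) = 11.67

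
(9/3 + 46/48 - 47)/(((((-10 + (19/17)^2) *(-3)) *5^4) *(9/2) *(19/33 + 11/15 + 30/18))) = -3283907/16763476500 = -0.00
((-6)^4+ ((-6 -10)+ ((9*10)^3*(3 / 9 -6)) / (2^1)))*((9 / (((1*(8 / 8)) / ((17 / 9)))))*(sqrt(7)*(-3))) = 278532051.34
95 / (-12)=-95 / 12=-7.92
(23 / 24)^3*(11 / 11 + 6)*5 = 425845 / 13824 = 30.80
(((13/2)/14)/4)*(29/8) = 377/896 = 0.42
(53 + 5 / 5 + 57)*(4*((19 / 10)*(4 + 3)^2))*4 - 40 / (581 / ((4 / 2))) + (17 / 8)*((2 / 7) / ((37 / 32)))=17772213456 / 107485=165345.99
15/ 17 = 0.88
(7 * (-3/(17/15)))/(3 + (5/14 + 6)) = -1.98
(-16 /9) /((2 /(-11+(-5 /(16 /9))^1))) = 221 /18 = 12.28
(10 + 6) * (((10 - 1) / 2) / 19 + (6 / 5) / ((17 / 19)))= 40776 / 1615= 25.25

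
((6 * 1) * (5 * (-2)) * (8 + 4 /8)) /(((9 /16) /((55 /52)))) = -37400 /39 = -958.97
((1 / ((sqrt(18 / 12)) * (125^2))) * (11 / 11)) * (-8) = -8 * sqrt(6) / 46875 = -0.00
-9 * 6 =-54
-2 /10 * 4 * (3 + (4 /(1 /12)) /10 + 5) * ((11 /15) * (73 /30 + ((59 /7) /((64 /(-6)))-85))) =24646952 /39375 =625.95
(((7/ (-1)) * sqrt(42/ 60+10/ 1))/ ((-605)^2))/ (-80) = 7 * sqrt(1070)/ 292820000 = 0.00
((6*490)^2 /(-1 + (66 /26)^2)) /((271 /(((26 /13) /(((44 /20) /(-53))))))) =-19355181300 /68563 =-282297.76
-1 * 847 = -847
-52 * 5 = -260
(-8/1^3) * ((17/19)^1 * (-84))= 11424/19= 601.26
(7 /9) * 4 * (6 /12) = 14 /9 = 1.56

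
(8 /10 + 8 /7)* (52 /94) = 1768 /1645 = 1.07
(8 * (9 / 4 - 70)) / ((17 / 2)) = -1084 / 17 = -63.76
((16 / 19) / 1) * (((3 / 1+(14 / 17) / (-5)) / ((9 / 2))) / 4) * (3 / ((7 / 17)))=1928 / 1995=0.97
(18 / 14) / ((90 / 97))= 97 / 70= 1.39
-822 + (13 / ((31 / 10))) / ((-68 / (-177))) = -854883 / 1054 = -811.08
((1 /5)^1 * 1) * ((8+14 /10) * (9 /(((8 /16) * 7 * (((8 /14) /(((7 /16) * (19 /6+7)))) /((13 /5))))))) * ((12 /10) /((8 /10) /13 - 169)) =-30524949 /43924000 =-0.69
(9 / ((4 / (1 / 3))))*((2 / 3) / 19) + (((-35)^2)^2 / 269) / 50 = 570372 / 5111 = 111.60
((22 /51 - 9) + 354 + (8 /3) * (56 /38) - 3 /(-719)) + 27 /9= 245496829 /696711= 352.37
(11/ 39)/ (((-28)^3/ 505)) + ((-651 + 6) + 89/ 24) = -549033307/ 856128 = -641.30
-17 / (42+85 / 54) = -918 / 2353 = -0.39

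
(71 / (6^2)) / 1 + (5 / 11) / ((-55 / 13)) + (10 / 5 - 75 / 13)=-1.90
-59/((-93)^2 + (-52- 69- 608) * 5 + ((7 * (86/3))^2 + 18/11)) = -5841/4482002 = -0.00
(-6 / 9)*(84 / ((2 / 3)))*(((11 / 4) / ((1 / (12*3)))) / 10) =-4158 / 5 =-831.60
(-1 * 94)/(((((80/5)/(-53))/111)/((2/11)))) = 276501/44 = 6284.11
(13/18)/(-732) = -13/13176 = -0.00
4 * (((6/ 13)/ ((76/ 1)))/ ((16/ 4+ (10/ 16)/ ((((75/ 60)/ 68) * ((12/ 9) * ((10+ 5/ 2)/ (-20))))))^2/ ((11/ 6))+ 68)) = 825/ 27396746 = 0.00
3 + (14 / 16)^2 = 3.77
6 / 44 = 3 / 22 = 0.14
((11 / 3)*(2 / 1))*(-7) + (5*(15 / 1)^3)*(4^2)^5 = 53084159846 / 3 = 17694719948.67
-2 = -2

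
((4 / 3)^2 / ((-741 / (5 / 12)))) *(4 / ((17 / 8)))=-640 / 340119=-0.00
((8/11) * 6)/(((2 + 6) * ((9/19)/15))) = 190/11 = 17.27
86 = 86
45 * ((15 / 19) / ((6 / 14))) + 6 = 1689 / 19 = 88.89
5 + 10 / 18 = 5.56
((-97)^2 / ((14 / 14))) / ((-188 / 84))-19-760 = -234202 / 47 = -4983.02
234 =234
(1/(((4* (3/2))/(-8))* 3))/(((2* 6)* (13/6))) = -0.02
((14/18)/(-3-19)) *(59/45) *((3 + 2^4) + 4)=-9499/8910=-1.07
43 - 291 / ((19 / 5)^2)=8248 / 361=22.85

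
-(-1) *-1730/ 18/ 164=-865/ 1476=-0.59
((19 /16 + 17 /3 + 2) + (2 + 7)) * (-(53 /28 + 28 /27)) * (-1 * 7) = 1898255 /5184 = 366.18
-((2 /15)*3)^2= -4 /25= -0.16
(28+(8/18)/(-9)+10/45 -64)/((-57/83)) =240866/4617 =52.17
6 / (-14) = -3 / 7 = -0.43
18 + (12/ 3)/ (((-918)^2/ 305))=3792563/ 210681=18.00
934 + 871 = 1805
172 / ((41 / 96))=402.73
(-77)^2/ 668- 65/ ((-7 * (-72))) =8.75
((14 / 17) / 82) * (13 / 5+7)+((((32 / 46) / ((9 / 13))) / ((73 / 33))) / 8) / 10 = 0.10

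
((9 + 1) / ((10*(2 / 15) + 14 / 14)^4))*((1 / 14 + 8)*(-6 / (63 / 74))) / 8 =-564435 / 235298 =-2.40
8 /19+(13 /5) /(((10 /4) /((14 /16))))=2529 /1900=1.33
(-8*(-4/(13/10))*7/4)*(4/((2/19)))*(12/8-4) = -53200/13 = -4092.31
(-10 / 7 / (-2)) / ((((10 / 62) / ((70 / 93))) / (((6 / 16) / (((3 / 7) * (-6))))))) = -35 / 72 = -0.49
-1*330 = -330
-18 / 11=-1.64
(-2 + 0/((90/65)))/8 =-1/4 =-0.25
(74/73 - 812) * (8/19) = -341.47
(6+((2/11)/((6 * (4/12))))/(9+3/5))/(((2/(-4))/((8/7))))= -3173/231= -13.74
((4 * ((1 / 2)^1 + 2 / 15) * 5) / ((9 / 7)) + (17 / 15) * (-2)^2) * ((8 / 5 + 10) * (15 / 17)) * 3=112636 / 255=441.71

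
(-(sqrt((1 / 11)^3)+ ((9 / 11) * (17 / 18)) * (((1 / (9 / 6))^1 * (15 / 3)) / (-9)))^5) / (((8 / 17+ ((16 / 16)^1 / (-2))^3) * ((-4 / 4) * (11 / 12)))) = -318977650019200 / 48187778486791383+ 17495737579904 * sqrt(11) / 19632057902026119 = -0.00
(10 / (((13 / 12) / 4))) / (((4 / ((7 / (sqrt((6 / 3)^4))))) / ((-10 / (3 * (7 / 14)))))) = -1400 / 13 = -107.69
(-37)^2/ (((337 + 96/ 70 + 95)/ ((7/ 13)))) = 335405/ 197184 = 1.70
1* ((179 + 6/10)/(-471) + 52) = 121562/2355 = 51.62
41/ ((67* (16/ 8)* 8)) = 41/ 1072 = 0.04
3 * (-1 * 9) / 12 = -9 / 4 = -2.25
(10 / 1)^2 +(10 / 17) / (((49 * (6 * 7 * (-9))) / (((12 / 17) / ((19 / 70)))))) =242152900 / 2421531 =100.00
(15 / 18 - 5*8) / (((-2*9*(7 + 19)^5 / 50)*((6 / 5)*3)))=29375 / 11548697472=0.00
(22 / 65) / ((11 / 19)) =38 / 65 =0.58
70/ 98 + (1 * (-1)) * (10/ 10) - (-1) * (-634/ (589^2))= -698280/ 2428447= -0.29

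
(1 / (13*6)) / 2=1 / 156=0.01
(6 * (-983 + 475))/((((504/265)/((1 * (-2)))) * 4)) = 33655/42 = 801.31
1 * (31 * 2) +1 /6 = 62.17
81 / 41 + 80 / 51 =7411 / 2091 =3.54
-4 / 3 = -1.33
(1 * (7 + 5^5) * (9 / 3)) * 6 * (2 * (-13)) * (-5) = 7328880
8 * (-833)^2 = 5551112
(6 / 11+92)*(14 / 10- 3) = -8144 / 55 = -148.07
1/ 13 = 0.08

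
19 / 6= 3.17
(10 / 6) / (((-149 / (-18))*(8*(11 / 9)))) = 135 / 6556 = 0.02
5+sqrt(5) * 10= 5+10 * sqrt(5)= 27.36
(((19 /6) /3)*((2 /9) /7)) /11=0.00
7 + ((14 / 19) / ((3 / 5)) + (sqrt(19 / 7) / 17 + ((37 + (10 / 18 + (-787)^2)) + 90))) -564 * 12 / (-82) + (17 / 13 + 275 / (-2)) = sqrt(133) / 119 + 112917268301 / 182286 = 619451.22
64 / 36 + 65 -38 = 259 / 9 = 28.78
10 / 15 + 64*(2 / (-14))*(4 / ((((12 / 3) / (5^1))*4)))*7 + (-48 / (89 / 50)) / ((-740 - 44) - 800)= -232952 / 2937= -79.32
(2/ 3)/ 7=2/ 21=0.10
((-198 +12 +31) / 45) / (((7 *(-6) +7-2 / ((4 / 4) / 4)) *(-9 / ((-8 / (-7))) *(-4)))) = 62 / 24381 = 0.00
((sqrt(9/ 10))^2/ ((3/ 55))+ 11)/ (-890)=-11/ 356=-0.03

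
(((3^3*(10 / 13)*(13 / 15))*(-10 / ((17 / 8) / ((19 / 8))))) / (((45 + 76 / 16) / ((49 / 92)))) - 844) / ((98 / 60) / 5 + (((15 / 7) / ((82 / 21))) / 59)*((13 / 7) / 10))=-334452366242400 / 129801674081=-2576.64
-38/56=-19/28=-0.68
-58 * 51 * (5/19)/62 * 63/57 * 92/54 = -793730/33573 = -23.64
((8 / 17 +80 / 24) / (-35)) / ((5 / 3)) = -194 / 2975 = -0.07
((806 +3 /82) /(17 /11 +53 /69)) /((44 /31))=141377205 /575968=245.46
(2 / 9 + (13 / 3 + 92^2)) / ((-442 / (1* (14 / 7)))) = -76217 / 1989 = -38.32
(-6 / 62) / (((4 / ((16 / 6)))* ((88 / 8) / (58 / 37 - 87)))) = 0.50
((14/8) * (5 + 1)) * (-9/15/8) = -63/80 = -0.79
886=886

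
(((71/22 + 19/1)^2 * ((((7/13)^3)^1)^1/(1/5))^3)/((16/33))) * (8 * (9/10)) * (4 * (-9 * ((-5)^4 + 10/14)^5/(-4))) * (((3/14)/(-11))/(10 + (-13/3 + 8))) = -225902586886115535892597500000/52608921389453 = -4293997689361567.67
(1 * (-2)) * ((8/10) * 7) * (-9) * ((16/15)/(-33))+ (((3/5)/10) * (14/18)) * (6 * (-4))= -4.38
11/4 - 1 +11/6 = 43/12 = 3.58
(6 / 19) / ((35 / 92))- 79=-51983 / 665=-78.17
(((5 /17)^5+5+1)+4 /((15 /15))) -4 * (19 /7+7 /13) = -388756443 /129206987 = -3.01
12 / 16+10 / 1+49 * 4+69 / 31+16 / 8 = 26161 / 124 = 210.98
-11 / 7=-1.57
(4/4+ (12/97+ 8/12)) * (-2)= -1042/291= -3.58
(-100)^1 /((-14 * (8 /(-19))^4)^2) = -424589076025 /822083584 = -516.48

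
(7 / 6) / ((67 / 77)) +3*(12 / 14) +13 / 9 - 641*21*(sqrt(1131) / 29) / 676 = 45221 / 8442 - 13461*sqrt(1131) / 19604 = -17.74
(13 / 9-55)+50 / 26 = -6041 / 117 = -51.63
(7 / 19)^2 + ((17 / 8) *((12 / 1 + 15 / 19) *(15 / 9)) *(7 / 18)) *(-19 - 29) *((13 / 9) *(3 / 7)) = -188906 / 361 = -523.29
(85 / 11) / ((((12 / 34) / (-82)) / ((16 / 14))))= -473960 / 231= -2051.77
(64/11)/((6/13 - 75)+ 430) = 0.02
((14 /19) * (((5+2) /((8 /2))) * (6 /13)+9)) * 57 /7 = 765 /13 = 58.85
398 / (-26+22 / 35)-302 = -141053 / 444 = -317.69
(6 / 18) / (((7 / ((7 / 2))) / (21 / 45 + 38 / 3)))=197 / 90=2.19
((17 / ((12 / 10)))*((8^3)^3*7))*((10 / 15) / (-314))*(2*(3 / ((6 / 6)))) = -79859548160 / 471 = -169553180.81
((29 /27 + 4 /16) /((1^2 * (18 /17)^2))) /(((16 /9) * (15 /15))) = 0.66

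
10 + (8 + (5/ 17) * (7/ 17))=18.12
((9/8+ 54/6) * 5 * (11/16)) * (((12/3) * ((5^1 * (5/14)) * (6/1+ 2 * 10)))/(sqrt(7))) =1447875 * sqrt(7)/1568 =2443.06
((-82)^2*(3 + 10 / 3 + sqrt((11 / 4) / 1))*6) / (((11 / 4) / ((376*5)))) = 151693440*sqrt(11) / 11 + 1921450240 / 11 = 220414587.60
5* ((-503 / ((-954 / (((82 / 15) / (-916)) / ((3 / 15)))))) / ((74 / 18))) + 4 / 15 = 6669529 / 26944140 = 0.25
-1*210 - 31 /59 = -12421 /59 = -210.53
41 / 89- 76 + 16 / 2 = -6011 / 89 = -67.54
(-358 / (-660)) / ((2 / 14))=1253 / 330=3.80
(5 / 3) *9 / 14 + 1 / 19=299 / 266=1.12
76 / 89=0.85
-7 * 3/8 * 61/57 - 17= -3011/152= -19.81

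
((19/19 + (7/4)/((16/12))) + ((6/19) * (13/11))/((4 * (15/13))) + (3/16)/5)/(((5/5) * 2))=10161/8360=1.22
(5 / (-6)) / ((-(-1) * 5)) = -1 / 6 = -0.17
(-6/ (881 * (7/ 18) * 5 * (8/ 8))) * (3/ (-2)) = 162/ 30835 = 0.01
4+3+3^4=88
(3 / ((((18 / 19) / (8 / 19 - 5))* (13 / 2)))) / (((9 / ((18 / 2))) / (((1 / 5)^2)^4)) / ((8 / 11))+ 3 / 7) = -1624 / 391015937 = -0.00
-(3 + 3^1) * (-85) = 510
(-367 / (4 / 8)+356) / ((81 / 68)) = -952 / 3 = -317.33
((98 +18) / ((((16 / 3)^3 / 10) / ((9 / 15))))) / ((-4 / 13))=-30537 / 2048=-14.91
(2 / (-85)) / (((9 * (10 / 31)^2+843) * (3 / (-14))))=26908 / 206810865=0.00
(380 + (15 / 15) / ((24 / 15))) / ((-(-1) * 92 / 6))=9135 / 368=24.82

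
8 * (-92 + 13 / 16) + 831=203 / 2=101.50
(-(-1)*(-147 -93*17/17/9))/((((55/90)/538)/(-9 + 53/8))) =3618588/11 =328962.55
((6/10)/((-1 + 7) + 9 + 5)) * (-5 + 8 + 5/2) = 33/200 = 0.16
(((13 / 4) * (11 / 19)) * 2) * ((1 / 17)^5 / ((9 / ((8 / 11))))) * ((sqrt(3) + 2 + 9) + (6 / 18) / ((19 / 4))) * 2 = 104 * sqrt(3) / 242795547 + 65624 / 13839346179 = 0.00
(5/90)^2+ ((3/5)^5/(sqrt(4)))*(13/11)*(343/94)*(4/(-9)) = -37391707/523462500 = -0.07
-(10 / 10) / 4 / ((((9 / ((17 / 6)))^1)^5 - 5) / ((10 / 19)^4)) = -3549642500 / 58913659172219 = -0.00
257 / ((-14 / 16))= -2056 / 7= -293.71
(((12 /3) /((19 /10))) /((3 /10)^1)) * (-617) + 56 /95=-1233832 /285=-4329.24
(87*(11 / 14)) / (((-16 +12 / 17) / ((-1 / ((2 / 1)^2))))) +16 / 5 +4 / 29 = 1881209 / 422240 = 4.46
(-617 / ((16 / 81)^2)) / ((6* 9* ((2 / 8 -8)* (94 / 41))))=6147171 / 372992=16.48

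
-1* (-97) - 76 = 21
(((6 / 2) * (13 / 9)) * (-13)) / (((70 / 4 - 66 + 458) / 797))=-20722 / 189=-109.64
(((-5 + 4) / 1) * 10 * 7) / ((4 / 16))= -280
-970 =-970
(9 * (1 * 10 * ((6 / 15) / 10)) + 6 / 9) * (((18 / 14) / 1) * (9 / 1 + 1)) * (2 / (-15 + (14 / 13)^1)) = -7.88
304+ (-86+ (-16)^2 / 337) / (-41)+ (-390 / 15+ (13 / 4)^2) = 64252705 / 221072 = 290.64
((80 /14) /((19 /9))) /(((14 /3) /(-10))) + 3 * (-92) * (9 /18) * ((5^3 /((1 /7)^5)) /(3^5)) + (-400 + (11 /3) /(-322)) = -4140123068801 /3468906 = -1193495.32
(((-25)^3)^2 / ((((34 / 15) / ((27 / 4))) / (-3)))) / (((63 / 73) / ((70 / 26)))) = -12030029296875 / 1768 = -6804315213.16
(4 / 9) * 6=8 / 3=2.67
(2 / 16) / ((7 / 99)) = 99 / 56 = 1.77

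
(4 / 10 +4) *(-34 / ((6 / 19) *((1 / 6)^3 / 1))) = -511632 / 5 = -102326.40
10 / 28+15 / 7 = 5 / 2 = 2.50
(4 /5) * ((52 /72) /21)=26 /945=0.03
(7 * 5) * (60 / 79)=2100 / 79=26.58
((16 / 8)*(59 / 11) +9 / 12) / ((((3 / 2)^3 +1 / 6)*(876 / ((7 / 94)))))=707 / 2566388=0.00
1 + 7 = 8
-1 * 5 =-5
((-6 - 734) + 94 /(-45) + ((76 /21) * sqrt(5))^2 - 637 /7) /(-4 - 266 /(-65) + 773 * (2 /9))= -22003293 /4926656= -4.47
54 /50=27 /25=1.08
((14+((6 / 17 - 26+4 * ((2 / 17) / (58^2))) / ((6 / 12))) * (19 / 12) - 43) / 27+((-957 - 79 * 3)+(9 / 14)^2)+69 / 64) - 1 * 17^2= -5395170191539 / 3631666752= -1485.59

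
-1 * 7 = -7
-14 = -14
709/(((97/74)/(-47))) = -2465902/97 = -25421.67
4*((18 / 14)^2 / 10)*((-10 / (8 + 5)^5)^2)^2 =324000 / 931243224969159172501249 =0.00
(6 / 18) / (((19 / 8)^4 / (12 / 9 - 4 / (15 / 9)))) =-65536 / 5864445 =-0.01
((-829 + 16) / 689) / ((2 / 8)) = -3252 / 689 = -4.72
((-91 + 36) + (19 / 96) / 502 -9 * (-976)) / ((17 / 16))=420667987 / 51204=8215.53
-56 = -56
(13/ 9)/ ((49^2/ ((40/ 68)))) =130/ 367353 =0.00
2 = 2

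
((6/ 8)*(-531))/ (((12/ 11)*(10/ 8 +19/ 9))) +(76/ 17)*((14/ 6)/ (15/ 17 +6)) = -1654021/ 15444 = -107.10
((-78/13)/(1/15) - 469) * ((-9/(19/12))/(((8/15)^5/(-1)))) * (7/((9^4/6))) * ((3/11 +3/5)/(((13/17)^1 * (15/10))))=-9594375/26752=-358.64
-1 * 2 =-2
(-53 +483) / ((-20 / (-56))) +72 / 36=1206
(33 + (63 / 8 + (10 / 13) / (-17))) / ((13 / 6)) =216561 / 11492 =18.84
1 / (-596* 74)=-1 / 44104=-0.00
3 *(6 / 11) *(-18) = -29.45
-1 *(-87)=87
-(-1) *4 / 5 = 4 / 5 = 0.80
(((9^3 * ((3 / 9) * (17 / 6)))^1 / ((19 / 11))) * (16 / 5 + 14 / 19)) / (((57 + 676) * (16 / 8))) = 1.07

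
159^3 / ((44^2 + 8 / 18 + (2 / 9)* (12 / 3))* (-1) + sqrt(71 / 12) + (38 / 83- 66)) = -1996659519235344 / 994869127267- 166149411786* sqrt(213) / 994869127267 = -2009.39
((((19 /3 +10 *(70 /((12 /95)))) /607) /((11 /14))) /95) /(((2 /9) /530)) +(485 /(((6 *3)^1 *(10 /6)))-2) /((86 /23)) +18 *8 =1515368959 /3445332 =439.83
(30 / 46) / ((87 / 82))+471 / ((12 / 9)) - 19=893419 / 2668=334.86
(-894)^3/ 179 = -714516984/ 179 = -3991714.99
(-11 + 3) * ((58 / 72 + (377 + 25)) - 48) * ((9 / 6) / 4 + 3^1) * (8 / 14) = -38319 / 7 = -5474.14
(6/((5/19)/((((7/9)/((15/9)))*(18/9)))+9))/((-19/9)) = -252/823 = -0.31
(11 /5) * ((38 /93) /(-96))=-209 /22320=-0.01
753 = 753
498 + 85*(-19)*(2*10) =-31802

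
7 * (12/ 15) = 28/ 5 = 5.60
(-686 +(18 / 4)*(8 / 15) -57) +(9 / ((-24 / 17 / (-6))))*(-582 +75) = -402667 / 20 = -20133.35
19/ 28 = 0.68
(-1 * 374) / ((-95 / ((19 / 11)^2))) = 646 / 55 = 11.75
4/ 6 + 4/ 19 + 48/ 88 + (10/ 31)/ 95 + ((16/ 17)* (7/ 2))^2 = 68964934/ 5617293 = 12.28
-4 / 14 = -2 / 7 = -0.29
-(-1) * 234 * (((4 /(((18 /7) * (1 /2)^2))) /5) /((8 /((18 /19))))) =34.48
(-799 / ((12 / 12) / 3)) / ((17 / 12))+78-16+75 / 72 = -39095 / 24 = -1628.96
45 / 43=1.05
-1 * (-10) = 10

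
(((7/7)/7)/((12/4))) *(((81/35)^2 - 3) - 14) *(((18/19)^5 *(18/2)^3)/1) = -308.47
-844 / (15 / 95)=-16036 / 3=-5345.33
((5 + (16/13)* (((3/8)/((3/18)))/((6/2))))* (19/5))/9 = 1463/585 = 2.50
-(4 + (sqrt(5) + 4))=-8 - sqrt(5)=-10.24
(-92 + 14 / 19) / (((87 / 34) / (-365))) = 13018.11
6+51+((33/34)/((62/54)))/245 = 14720001/258230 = 57.00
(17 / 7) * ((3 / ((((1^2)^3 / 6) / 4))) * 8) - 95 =9127 / 7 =1303.86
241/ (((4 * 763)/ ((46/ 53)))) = 5543/ 80878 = 0.07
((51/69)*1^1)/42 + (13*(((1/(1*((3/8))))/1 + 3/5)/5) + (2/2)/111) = 7612993/893550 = 8.52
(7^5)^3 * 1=4747561509943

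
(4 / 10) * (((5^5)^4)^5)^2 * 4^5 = 25489470578119236432462086364283388889457672883081900577182173654178606424208930575089437995522922975055735150817781686782836914062500000000000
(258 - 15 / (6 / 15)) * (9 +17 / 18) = 8771 / 4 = 2192.75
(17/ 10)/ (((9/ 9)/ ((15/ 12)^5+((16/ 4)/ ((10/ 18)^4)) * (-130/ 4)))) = -2962920463/ 1280000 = -2314.78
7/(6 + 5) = 7/11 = 0.64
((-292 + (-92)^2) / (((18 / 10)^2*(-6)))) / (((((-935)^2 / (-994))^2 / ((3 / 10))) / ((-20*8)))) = 0.03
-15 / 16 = -0.94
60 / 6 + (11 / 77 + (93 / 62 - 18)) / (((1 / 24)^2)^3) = -21881290682 / 7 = -3125898668.86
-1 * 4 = -4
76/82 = 38/41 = 0.93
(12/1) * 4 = 48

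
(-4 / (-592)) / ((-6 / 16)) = -2 / 111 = -0.02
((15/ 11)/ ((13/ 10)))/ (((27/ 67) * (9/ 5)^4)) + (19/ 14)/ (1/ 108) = 8678207432/ 59108049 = 146.82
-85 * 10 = -850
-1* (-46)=46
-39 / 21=-13 / 7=-1.86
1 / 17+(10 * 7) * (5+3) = 9521 / 17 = 560.06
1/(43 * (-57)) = -1/2451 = -0.00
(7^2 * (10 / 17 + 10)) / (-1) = -8820 / 17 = -518.82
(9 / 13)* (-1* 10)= -90 / 13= -6.92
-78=-78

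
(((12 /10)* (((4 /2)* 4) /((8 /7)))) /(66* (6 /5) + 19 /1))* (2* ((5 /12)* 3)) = 105 /491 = 0.21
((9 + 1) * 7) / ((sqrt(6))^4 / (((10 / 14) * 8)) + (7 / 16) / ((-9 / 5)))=7200 / 623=11.56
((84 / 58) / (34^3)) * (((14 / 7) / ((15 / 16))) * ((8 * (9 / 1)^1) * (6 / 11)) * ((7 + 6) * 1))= 314496 / 7836235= 0.04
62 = 62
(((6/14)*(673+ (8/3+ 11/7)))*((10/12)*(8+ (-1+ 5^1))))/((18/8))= 568880/441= 1289.98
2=2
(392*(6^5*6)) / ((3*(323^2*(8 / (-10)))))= -7620480 / 104329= -73.04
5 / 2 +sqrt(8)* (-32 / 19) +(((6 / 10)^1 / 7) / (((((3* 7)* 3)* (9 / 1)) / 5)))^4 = 15318258041207 / 6127303216482-64* sqrt(2) / 19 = -2.26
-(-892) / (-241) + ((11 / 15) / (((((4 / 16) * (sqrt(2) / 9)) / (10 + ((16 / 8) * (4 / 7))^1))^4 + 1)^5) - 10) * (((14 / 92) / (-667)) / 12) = -744716908683078193962034041605704018934680207724521259688799430837974765553 / 201216724810830548818564098097649106781011005751856699305108391746679687500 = -3.70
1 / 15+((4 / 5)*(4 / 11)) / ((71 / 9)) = 1213 / 11715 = 0.10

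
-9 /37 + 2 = 65 /37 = 1.76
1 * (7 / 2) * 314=1099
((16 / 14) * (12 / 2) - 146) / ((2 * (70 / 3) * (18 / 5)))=-487 / 588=-0.83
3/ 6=1/ 2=0.50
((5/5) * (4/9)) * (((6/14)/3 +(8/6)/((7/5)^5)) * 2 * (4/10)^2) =630496/11344725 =0.06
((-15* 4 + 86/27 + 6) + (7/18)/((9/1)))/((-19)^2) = -8225/58482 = -0.14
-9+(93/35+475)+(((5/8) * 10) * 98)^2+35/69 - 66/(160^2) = 2322266545981/6182400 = 375625.41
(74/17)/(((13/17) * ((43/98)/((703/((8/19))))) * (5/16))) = 193729928/2795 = 69313.03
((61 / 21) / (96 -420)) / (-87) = 61 / 591948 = 0.00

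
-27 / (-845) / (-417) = -9 / 117455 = -0.00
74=74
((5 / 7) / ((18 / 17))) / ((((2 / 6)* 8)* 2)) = 85 / 672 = 0.13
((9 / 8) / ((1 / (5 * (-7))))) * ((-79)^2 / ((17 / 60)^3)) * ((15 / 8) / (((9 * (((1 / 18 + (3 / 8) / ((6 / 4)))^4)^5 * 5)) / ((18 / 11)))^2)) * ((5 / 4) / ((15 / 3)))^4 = -41311434894771395746389.03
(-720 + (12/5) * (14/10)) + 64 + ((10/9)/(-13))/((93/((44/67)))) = -11894815532/18225675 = -652.64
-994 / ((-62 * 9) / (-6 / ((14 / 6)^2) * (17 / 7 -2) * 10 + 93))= 716603 / 4557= 157.25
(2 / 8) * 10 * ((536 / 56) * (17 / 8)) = 5695 / 112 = 50.85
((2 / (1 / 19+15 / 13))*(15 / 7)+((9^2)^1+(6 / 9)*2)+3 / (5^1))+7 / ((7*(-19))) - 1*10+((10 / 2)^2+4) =105.43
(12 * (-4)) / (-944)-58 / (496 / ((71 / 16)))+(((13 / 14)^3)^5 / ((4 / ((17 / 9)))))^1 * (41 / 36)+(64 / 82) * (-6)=-75202331008636604677766567 / 15119001109449076001734656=-4.97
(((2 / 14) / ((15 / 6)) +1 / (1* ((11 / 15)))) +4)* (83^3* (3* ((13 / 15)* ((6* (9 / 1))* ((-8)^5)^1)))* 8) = -219600720294838272 / 1925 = -114078296257058.84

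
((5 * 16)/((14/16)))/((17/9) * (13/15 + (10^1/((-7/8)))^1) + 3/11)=-237600/51137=-4.65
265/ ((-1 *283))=-265/ 283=-0.94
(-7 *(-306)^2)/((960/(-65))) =710073/16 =44379.56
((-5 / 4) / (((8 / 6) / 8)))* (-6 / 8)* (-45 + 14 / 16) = -15885 / 64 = -248.20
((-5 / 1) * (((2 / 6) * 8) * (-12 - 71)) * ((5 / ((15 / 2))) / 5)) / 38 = 664 / 171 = 3.88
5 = 5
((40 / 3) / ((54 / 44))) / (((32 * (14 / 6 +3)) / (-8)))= -55 / 108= -0.51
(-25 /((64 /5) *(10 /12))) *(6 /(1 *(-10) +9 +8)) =-2.01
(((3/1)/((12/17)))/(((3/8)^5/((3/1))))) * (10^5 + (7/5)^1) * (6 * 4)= 185687932928/45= 4126398509.51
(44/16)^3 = 20.80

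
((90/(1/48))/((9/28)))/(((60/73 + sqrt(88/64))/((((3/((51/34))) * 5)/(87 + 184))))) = -4709376000/8080949 + 1432435200 * sqrt(22)/8080949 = 248.65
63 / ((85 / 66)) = 4158 / 85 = 48.92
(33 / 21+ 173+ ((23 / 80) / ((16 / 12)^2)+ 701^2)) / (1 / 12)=13213555707 / 2240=5898908.80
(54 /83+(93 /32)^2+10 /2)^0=1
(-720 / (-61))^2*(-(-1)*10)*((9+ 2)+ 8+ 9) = 145152000 / 3721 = 39008.87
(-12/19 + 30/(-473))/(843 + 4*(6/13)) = -27066/32901407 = -0.00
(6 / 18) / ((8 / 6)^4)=0.11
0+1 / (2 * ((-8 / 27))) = -27 / 16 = -1.69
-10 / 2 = -5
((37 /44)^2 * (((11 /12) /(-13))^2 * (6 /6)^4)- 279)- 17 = -115253927 /389376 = -296.00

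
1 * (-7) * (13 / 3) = -91 / 3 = -30.33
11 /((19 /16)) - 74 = -1230 /19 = -64.74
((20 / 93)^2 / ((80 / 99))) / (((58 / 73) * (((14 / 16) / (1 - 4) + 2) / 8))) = 385440 / 1142629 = 0.34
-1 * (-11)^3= 1331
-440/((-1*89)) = 440/89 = 4.94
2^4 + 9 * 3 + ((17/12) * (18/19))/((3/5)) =1719/38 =45.24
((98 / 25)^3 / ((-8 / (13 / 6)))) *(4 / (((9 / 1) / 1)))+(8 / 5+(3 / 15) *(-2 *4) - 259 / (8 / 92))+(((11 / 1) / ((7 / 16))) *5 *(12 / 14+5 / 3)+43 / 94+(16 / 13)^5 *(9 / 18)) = -961950512219650846 / 360740156765625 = -2666.60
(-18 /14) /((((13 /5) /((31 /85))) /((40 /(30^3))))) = -0.00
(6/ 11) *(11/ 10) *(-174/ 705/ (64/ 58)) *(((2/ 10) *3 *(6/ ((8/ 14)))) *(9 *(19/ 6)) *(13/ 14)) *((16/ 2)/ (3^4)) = -2.21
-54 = -54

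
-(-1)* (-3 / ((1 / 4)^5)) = -3072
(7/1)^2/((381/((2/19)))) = 98/7239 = 0.01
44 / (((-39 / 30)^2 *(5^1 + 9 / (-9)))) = 1100 / 169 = 6.51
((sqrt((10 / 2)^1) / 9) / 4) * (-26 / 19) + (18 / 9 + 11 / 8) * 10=135 / 4- 13 * sqrt(5) / 342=33.67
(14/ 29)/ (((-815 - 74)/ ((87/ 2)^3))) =-22707/ 508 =-44.70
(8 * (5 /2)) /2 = 10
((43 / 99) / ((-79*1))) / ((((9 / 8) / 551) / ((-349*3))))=66150856 / 23463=2819.37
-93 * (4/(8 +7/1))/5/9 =-124/225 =-0.55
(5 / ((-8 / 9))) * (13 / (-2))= 585 / 16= 36.56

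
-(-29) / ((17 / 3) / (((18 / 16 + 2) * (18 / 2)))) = 19575 / 136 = 143.93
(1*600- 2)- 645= -47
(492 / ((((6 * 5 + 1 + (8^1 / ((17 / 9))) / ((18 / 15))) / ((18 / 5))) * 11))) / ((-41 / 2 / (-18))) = 132192 / 32285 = 4.09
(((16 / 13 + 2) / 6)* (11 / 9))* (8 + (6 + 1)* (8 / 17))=7.43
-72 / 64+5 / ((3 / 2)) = 53 / 24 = 2.21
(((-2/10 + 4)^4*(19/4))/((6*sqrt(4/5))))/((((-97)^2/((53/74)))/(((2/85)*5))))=131233247*sqrt(5)/177547830000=0.00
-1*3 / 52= -3 / 52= -0.06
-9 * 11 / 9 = -11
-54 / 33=-18 / 11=-1.64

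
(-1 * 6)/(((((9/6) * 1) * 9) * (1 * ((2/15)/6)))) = -20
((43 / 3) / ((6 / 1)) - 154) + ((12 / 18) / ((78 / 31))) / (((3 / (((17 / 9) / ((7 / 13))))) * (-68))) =-1031593 / 6804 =-151.62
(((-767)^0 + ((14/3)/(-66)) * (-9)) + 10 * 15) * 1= 1668/11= 151.64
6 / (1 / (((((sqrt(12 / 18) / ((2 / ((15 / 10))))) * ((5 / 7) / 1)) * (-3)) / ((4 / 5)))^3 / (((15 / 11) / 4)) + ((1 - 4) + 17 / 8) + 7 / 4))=21 / 4 - 2784375 * sqrt(6) / 87808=-72.42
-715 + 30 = -685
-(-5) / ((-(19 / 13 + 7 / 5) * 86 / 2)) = -0.04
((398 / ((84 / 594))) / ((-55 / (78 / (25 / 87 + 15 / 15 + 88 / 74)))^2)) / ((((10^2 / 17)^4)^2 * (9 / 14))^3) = 644034923454733399711449502959920152123471 / 546156737500000000000000000000000000000000000000000000000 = 0.00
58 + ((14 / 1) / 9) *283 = 4484 / 9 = 498.22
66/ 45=22/ 15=1.47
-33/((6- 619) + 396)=33/217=0.15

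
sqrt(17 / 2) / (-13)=-sqrt(34) / 26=-0.22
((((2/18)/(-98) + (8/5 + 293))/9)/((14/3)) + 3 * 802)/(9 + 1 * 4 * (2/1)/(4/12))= 446938501/6112260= 73.12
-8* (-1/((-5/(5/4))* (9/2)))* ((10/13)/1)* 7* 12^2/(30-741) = 4480/9243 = 0.48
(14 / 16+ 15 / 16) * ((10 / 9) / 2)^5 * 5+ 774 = 731715941 / 944784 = 774.48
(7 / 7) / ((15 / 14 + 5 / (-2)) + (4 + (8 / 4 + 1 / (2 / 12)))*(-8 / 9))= -21 / 254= -0.08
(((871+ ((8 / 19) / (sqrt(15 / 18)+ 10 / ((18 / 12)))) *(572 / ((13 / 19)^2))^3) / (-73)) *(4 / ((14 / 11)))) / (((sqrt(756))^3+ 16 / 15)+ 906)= 165 *(-10124429369848-1913587 *sqrt(30)) / (1122667 *(6803+ 34020 *sqrt(21)) *(sqrt(30)+ 40))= -201.10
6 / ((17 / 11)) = 3.88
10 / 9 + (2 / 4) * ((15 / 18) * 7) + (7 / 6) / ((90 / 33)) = 401 / 90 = 4.46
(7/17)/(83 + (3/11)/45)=1155/232832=0.00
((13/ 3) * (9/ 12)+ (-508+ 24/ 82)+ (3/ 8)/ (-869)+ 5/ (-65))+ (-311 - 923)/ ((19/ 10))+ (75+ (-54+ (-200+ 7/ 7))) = -93777256407/ 70402904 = -1332.01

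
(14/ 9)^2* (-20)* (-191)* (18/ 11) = 1497440/ 99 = 15125.66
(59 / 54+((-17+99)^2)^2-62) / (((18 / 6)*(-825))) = -488290843 / 26730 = -18267.52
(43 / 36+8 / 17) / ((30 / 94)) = 47893 / 9180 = 5.22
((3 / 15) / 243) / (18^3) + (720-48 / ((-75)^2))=637721641853 / 885735000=719.99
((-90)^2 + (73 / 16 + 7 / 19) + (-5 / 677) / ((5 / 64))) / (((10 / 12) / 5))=5004120501 / 102904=48629.02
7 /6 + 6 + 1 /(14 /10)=331 /42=7.88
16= 16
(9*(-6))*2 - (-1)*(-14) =-122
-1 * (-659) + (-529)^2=280500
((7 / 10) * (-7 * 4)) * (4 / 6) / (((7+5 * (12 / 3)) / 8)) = -1568 / 405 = -3.87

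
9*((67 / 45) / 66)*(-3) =-67 / 110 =-0.61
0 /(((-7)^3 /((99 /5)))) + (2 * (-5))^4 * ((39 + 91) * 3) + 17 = 3900017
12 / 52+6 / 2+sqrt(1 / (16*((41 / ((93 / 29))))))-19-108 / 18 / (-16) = -1601 / 104+sqrt(110577) / 4756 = -15.32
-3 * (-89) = 267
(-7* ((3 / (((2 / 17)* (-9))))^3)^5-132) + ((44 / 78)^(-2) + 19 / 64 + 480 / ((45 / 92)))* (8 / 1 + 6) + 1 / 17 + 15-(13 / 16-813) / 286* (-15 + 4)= 42628698.71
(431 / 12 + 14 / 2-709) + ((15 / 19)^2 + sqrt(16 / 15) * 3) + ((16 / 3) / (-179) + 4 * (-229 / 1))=-408777173 / 258476 + 4 * sqrt(15) / 5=-1578.39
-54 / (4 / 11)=-297 / 2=-148.50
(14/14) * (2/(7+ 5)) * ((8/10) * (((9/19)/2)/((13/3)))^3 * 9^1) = 59049/301384460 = 0.00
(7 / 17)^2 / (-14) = -7 / 578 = -0.01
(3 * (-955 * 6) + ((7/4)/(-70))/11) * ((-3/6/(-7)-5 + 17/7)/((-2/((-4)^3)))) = 15127202/11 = 1375200.18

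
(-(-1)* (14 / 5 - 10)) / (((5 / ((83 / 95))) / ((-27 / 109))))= 80676 / 258875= 0.31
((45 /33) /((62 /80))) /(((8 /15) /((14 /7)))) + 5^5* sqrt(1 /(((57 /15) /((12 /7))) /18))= 8911.64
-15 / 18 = -0.83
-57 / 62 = -0.92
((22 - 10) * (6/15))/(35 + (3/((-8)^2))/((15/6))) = 768/5603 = 0.14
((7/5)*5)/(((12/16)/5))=140/3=46.67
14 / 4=7 / 2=3.50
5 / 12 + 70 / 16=115 / 24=4.79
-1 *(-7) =7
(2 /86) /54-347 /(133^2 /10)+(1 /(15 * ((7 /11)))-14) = -2893853437 /205369290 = -14.09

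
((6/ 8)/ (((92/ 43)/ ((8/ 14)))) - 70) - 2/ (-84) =-134807/ 1932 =-69.78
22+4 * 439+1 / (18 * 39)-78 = 1193401 / 702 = 1700.00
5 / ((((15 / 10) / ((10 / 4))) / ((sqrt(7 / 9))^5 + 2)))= 21.11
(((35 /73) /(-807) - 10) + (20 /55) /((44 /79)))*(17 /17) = -66632576 /7128231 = -9.35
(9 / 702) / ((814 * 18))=0.00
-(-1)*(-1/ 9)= -1/ 9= -0.11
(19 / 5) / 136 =19 / 680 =0.03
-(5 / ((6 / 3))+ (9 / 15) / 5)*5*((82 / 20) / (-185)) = 5371 / 18500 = 0.29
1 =1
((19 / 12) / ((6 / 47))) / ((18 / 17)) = 15181 / 1296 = 11.71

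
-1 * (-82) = 82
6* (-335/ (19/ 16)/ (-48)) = 670/ 19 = 35.26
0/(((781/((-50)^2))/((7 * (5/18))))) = 0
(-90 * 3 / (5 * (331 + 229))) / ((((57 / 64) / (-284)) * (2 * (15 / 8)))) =27264 / 3325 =8.20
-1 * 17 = -17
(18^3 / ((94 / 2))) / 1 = 5832 / 47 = 124.09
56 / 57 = 0.98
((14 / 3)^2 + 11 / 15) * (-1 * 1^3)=-1013 / 45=-22.51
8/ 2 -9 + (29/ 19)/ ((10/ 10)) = -66/ 19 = -3.47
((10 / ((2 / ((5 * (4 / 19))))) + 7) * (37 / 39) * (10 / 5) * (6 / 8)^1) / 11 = 8621 / 5434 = 1.59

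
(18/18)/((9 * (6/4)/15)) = 10/9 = 1.11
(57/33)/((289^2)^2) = 19/76733331851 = 0.00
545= 545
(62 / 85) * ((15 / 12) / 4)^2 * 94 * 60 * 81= 8851275 / 272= 32541.45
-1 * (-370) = 370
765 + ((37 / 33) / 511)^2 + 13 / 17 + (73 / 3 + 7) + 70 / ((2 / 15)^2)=45775353984013 / 9668266146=4734.60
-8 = -8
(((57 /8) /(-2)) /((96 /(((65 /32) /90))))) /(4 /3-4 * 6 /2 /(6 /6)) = 247 /3145728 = 0.00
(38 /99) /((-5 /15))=-38 /33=-1.15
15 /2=7.50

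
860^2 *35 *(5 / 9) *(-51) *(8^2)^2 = -9012469760000 / 3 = -3004156586666.67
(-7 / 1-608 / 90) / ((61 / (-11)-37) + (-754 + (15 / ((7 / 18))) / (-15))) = 47663 / 2768940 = 0.02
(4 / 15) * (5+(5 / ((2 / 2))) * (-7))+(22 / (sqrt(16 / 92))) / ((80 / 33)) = -8+363 * sqrt(23) / 80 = 13.76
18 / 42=3 / 7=0.43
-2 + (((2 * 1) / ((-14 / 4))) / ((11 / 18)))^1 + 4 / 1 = 82 / 77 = 1.06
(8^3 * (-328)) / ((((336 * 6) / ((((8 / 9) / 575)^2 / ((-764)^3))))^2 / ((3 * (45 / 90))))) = -82 / 46068223398139334224799391796875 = -0.00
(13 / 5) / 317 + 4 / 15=1307 / 4755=0.27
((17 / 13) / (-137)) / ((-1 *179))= 17 / 318799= 0.00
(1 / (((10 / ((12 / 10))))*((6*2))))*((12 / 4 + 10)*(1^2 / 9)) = 0.01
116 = 116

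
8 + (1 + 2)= 11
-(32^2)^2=-1048576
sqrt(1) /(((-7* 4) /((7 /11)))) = -1 /44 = -0.02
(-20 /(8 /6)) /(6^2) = -5 /12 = -0.42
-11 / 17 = -0.65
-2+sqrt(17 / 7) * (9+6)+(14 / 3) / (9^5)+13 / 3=413357 / 177147+15 * sqrt(119) / 7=25.71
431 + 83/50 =21633/50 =432.66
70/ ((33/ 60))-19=1191/ 11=108.27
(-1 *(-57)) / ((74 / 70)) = 1995 / 37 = 53.92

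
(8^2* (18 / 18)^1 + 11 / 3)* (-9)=-609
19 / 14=1.36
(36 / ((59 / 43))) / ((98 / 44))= 34056 / 2891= 11.78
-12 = -12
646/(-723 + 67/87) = -28101/31417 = -0.89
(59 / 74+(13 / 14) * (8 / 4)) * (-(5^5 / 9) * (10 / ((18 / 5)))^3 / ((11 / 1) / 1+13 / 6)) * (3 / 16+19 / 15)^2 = -327102294921875 / 103099868928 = -3172.67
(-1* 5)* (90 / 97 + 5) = -2875 / 97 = -29.64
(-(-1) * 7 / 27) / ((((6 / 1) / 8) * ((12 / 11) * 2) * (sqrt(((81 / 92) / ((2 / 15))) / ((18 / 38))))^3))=14168 * sqrt(13110) / 532917225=0.00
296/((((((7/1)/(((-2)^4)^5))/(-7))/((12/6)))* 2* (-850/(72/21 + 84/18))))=310378496/105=2955985.68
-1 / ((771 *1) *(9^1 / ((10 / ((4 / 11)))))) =-55 / 13878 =-0.00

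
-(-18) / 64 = 9 / 32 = 0.28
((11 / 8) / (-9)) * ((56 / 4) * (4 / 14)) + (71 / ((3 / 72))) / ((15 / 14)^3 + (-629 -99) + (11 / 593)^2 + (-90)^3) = -7775042655072691 / 12674366967091842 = -0.61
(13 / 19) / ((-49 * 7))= -13 / 6517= -0.00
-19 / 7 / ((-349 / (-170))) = -3230 / 2443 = -1.32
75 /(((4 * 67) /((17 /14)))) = 1275 /3752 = 0.34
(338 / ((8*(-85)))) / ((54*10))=-169 / 183600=-0.00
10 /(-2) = -5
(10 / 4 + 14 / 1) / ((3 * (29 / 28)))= 154 / 29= 5.31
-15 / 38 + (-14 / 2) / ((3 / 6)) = -547 / 38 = -14.39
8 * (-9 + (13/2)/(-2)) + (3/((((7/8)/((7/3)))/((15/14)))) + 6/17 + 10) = -9410/119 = -79.08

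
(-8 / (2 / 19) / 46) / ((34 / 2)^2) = -38 / 6647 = -0.01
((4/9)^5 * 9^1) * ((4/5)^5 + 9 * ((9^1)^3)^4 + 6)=8133970650673048576/20503125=396718580736.99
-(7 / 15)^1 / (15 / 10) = -14 / 45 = -0.31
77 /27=2.85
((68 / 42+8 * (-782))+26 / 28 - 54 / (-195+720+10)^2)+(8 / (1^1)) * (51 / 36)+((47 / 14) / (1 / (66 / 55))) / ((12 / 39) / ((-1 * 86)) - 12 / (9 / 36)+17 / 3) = -5327798201364497 / 853510928550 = -6242.21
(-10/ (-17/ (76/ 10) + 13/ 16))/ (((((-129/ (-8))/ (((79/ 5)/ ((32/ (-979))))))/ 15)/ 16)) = -940466560/ 18619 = -50511.12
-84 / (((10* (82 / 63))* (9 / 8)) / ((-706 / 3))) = 276752 / 205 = 1350.01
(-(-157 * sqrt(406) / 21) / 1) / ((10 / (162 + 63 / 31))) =53223 * sqrt(406) / 434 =2471.00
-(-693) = 693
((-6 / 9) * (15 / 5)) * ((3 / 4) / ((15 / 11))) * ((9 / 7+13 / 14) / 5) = -341 / 700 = -0.49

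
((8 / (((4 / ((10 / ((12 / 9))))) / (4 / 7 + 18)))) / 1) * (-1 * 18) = -35100 / 7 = -5014.29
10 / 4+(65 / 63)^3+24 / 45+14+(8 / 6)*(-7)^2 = 208701629 / 2500470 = 83.46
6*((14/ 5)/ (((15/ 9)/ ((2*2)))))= 1008/ 25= 40.32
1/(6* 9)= 1/54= 0.02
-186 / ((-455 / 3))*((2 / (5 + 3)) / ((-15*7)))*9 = -837 / 31850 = -0.03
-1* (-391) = 391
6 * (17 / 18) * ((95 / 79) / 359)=1615 / 85083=0.02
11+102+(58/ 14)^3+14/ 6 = 191845/ 1029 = 186.44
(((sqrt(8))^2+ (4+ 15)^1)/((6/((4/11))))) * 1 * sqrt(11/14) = 9 * sqrt(154)/77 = 1.45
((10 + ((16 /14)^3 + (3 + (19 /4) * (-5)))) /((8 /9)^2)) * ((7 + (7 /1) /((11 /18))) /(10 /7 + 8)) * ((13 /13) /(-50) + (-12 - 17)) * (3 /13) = 3330005823 /21683200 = 153.58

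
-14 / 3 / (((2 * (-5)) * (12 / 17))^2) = -2023 / 21600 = -0.09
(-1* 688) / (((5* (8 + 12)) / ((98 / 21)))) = -2408 / 75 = -32.11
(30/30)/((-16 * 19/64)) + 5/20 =3/76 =0.04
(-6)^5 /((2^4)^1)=-486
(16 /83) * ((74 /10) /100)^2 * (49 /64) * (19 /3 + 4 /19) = 25021213 /4731000000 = 0.01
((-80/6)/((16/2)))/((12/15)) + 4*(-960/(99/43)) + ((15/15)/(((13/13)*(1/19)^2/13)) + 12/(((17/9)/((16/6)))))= 6821713/2244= 3039.98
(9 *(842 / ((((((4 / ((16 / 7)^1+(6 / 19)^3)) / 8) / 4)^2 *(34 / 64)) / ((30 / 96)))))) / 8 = 7503976602224640 / 39189218873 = 191480.64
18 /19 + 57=1101 /19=57.95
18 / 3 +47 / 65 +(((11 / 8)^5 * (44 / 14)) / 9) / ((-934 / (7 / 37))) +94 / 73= 8.01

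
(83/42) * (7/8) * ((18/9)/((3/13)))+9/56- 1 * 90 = -74.85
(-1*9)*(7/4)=-63/4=-15.75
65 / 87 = 0.75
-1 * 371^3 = -51064811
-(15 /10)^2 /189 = -1 /84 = -0.01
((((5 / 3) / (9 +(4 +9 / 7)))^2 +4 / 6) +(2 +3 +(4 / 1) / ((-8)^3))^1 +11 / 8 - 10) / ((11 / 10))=-85033 / 31680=-2.68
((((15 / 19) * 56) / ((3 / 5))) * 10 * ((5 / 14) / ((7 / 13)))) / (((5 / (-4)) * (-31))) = 52000 / 4123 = 12.61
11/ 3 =3.67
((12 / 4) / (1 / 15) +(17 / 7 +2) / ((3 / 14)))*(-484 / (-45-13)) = 47674 / 87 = 547.98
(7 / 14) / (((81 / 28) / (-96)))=-448 / 27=-16.59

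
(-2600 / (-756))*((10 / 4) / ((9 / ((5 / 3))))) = 1.59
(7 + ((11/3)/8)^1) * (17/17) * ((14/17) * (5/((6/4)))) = 6265/306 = 20.47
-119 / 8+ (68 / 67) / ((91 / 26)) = -54723 / 3752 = -14.59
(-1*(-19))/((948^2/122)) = 1159/449352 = 0.00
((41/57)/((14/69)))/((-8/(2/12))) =-943/12768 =-0.07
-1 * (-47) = 47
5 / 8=0.62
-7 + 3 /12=-27 /4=-6.75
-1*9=-9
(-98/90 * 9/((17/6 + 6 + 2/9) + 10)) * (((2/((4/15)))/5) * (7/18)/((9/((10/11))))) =-1/33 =-0.03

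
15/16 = 0.94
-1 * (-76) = 76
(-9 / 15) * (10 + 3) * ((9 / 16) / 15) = -117 / 400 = -0.29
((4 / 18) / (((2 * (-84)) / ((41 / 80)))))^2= 1681 / 3657830400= 0.00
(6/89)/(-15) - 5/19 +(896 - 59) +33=7353587/8455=869.73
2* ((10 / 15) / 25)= 4 / 75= 0.05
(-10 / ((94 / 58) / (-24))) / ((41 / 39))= 271440 / 1927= 140.86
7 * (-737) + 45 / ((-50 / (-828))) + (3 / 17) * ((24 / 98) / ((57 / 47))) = -349283243 / 79135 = -4413.76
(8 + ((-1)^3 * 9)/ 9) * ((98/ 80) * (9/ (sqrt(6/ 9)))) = 3087 * sqrt(6)/ 80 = 94.52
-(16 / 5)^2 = -256 / 25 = -10.24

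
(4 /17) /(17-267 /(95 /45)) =-19 /8840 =-0.00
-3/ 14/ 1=-3/ 14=-0.21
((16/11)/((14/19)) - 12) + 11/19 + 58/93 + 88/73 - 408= -4128044491/9932307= -415.62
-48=-48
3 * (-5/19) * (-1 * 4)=60/19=3.16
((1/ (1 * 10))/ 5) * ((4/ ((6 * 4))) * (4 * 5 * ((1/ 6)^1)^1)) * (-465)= -5.17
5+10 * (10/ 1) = 105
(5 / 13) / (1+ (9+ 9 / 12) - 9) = 20 / 91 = 0.22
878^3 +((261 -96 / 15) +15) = 3384182108 / 5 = 676836421.60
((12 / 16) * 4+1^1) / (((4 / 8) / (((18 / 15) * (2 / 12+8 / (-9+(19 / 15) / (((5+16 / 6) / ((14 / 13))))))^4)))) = 11768755917150085681 / 4084898233857008535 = 2.88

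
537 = 537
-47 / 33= -1.42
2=2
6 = 6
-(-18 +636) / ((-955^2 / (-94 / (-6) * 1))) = 9682 / 912025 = 0.01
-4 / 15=-0.27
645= 645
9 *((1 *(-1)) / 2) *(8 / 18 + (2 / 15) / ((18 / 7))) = -67 / 30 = -2.23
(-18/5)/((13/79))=-1422/65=-21.88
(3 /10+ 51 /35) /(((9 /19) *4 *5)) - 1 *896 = -3762421 /4200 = -895.81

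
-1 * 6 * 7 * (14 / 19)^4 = -1613472 / 130321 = -12.38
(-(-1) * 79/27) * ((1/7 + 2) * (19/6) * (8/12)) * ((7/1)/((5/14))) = 21014/81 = 259.43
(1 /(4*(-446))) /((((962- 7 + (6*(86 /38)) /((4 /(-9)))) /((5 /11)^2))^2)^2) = -101813281250 /72796331294856718310694703903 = -0.00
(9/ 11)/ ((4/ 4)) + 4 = 53/ 11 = 4.82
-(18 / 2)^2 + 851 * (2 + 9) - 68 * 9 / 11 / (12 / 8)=101672 / 11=9242.91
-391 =-391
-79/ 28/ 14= -79/ 392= -0.20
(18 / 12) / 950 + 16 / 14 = 15221 / 13300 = 1.14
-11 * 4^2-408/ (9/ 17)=-2840/ 3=-946.67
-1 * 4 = -4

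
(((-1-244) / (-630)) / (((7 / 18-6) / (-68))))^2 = 226576 / 10201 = 22.21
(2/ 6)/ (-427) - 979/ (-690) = 417803/ 294630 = 1.42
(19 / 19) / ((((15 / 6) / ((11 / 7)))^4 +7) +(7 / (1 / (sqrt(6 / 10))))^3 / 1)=-13136812942000 / 24725956723637029 +5761966721280*sqrt(15) / 3532279531948147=0.01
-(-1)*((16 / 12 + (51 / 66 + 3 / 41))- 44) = -113167 / 2706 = -41.82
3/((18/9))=3/2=1.50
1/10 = 0.10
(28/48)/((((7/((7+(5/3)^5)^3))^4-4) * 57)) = -14700505151454556328716481661071215809836032/5745797442053321985942015685156951962408871527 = -0.00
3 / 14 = 0.21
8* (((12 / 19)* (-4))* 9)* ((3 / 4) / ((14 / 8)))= -10368 / 133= -77.95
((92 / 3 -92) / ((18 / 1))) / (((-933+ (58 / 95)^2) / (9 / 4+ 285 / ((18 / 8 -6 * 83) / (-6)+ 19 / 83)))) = 17326907975 / 833506396947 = 0.02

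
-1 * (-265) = 265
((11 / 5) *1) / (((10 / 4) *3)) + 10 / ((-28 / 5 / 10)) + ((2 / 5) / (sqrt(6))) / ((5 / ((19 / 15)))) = -9221 / 525 + 19 *sqrt(6) / 1125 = -17.52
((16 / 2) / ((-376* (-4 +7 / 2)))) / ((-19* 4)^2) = 1 / 135736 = 0.00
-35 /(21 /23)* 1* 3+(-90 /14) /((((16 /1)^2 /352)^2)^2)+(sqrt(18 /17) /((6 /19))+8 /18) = -35490437 /258048+19* sqrt(34) /34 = -134.28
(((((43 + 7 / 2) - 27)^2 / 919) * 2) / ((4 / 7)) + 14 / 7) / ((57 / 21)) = 177457 / 139688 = 1.27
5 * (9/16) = 45/16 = 2.81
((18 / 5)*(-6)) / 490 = -54 / 1225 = -0.04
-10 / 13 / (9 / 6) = -20 / 39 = -0.51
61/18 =3.39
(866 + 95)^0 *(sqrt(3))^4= 9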